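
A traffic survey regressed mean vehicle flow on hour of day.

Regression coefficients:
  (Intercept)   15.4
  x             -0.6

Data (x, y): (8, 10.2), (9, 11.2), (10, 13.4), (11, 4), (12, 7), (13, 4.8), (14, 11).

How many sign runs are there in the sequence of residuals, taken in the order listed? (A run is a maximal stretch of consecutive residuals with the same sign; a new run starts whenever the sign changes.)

x=8: ŷ = 15.4 − 0.6·8 = 10.6; e = 10.2 − 10.6 = -0.4
x=9: ŷ = 15.4 − 0.6·9 = 10; e = 11.2 − 10 = 1.2
x=10: ŷ = 15.4 − 0.6·10 = 9.4; e = 13.4 − 9.4 = 4
x=11: ŷ = 15.4 − 0.6·11 = 8.8; e = 4 − 8.8 = -4.8
x=12: ŷ = 15.4 − 0.6·12 = 8.2; e = 7 − 8.2 = -1.2
x=13: ŷ = 15.4 − 0.6·13 = 7.6; e = 4.8 − 7.6 = -2.8
x=14: ŷ = 15.4 − 0.6·14 = 7; e = 11 − 7 = 4
Signs: − + + − − − +
Runs: −×1, +×2, −×3, +×1 → 4

4 runs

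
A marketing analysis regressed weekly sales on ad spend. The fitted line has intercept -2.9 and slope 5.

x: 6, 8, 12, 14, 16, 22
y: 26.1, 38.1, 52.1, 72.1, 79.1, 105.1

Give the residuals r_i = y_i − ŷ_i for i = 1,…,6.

x=6: ŷ = -2.9 + 5·6 = 27.1; r = 26.1 − 27.1 = -1
x=8: ŷ = -2.9 + 5·8 = 37.1; r = 38.1 − 37.1 = 1
x=12: ŷ = -2.9 + 5·12 = 57.1; r = 52.1 − 57.1 = -5
x=14: ŷ = -2.9 + 5·14 = 67.1; r = 72.1 − 67.1 = 5
x=16: ŷ = -2.9 + 5·16 = 77.1; r = 79.1 − 77.1 = 2
x=22: ŷ = -2.9 + 5·22 = 107.1; r = 105.1 − 107.1 = -2

-1, 1, -5, 5, 2, -2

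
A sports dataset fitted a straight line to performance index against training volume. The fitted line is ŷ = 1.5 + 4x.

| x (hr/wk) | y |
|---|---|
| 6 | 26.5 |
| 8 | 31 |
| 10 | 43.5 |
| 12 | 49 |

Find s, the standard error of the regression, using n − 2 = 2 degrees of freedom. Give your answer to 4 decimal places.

s = 2.3979

x=6: ŷ = 1.5 + 4·6 = 25.5; e = 26.5 − 25.5 = 1
x=8: ŷ = 1.5 + 4·8 = 33.5; e = 31 − 33.5 = -2.5
x=10: ŷ = 1.5 + 4·10 = 41.5; e = 43.5 − 41.5 = 2
x=12: ŷ = 1.5 + 4·12 = 49.5; e = 49 − 49.5 = -0.5
SSE = 1 + 6.25 + 4 + 0.25 = 11.5
s = √(11.5/2) = √5.75 ≈ 2.3979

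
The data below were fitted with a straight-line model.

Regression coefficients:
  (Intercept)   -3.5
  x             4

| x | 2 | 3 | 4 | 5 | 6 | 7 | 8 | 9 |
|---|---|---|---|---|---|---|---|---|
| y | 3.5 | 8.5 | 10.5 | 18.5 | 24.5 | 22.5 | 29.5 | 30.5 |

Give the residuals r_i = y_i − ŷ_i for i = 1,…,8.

-1, 0, -2, 2, 4, -2, 1, -2

x=2: ŷ = -3.5 + 4·2 = 4.5; r = 3.5 − 4.5 = -1
x=3: ŷ = -3.5 + 4·3 = 8.5; r = 8.5 − 8.5 = 0
x=4: ŷ = -3.5 + 4·4 = 12.5; r = 10.5 − 12.5 = -2
x=5: ŷ = -3.5 + 4·5 = 16.5; r = 18.5 − 16.5 = 2
x=6: ŷ = -3.5 + 4·6 = 20.5; r = 24.5 − 20.5 = 4
x=7: ŷ = -3.5 + 4·7 = 24.5; r = 22.5 − 24.5 = -2
x=8: ŷ = -3.5 + 4·8 = 28.5; r = 29.5 − 28.5 = 1
x=9: ŷ = -3.5 + 4·9 = 32.5; r = 30.5 − 32.5 = -2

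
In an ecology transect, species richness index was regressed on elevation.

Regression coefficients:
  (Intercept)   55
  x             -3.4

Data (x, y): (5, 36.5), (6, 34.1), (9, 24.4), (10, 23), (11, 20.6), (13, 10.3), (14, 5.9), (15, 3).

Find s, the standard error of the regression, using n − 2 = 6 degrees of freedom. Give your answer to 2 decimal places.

s = 1.78

x=5: ŷ = 55 − 3.4·5 = 38; r = 36.5 − 38 = -1.5
x=6: ŷ = 55 − 3.4·6 = 34.6; r = 34.1 − 34.6 = -0.5
x=9: ŷ = 55 − 3.4·9 = 24.4; r = 24.4 − 24.4 = 0
x=10: ŷ = 55 − 3.4·10 = 21; r = 23 − 21 = 2
x=11: ŷ = 55 − 3.4·11 = 17.6; r = 20.6 − 17.6 = 3
x=13: ŷ = 55 − 3.4·13 = 10.8; r = 10.3 − 10.8 = -0.5
x=14: ŷ = 55 − 3.4·14 = 7.4; r = 5.9 − 7.4 = -1.5
x=15: ŷ = 55 − 3.4·15 = 4; r = 3 − 4 = -1
SSE = 2.25 + 0.25 + 0 + 4 + 9 + 0.25 + 2.25 + 1 = 19
s = √(19/6) = √3.16667 ≈ 1.78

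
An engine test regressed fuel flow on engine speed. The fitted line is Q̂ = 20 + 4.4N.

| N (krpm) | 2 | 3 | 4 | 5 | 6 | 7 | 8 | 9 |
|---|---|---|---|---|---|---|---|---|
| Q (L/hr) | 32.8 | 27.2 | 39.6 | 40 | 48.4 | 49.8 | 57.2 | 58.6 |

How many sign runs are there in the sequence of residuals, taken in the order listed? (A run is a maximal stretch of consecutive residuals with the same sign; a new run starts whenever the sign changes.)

N=2: Q̂ = 20 + 4.4·2 = 28.8; r = 32.8 − 28.8 = 4
N=3: Q̂ = 20 + 4.4·3 = 33.2; r = 27.2 − 33.2 = -6
N=4: Q̂ = 20 + 4.4·4 = 37.6; r = 39.6 − 37.6 = 2
N=5: Q̂ = 20 + 4.4·5 = 42; r = 40 − 42 = -2
N=6: Q̂ = 20 + 4.4·6 = 46.4; r = 48.4 − 46.4 = 2
N=7: Q̂ = 20 + 4.4·7 = 50.8; r = 49.8 − 50.8 = -1
N=8: Q̂ = 20 + 4.4·8 = 55.2; r = 57.2 − 55.2 = 2
N=9: Q̂ = 20 + 4.4·9 = 59.6; r = 58.6 − 59.6 = -1
Signs: + − + − + − + −
Runs: +×1, −×1, +×1, −×1, +×1, −×1, +×1, −×1 → 8

8 runs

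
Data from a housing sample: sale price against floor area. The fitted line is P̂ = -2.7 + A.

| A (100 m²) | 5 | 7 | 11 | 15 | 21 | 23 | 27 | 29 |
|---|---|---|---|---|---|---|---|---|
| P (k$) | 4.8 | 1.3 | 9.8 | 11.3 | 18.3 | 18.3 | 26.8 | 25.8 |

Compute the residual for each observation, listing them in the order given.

2.5, -3, 1.5, -1, 0, -2, 2.5, -0.5

A=5: P̂ = -2.7 + 5 = 2.3; e = 4.8 − 2.3 = 2.5
A=7: P̂ = -2.7 + 7 = 4.3; e = 1.3 − 4.3 = -3
A=11: P̂ = -2.7 + 11 = 8.3; e = 9.8 − 8.3 = 1.5
A=15: P̂ = -2.7 + 15 = 12.3; e = 11.3 − 12.3 = -1
A=21: P̂ = -2.7 + 21 = 18.3; e = 18.3 − 18.3 = 0
A=23: P̂ = -2.7 + 23 = 20.3; e = 18.3 − 20.3 = -2
A=27: P̂ = -2.7 + 27 = 24.3; e = 26.8 − 24.3 = 2.5
A=29: P̂ = -2.7 + 29 = 26.3; e = 25.8 − 26.3 = -0.5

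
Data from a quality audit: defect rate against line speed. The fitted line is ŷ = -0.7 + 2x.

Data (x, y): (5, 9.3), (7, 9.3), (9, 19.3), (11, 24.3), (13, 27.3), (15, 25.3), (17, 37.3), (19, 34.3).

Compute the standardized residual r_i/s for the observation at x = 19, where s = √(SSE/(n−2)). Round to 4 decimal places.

-0.8542

x=5: ŷ = -0.7 + 2·5 = 9.3; r = 9.3 − 9.3 = 0
x=7: ŷ = -0.7 + 2·7 = 13.3; r = 9.3 − 13.3 = -4
x=9: ŷ = -0.7 + 2·9 = 17.3; r = 19.3 − 17.3 = 2
x=11: ŷ = -0.7 + 2·11 = 21.3; r = 24.3 − 21.3 = 3
x=13: ŷ = -0.7 + 2·13 = 25.3; r = 27.3 − 25.3 = 2
x=15: ŷ = -0.7 + 2·15 = 29.3; r = 25.3 − 29.3 = -4
x=17: ŷ = -0.7 + 2·17 = 33.3; r = 37.3 − 33.3 = 4
x=19: ŷ = -0.7 + 2·19 = 37.3; r = 34.3 − 37.3 = -3
SSE = 0 + 16 + 4 + 9 + 4 + 16 + 16 + 9 = 74
s = √(74/6) = 3.51188
r/s = -3 / 3.51188 = -0.8542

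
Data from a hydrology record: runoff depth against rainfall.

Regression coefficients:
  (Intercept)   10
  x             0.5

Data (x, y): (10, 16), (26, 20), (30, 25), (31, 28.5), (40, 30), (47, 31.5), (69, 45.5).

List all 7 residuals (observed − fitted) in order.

1, -3, 0, 3, 0, -2, 1

x=10: ŷ = 10 + 0.5·10 = 15; e = 16 − 15 = 1
x=26: ŷ = 10 + 0.5·26 = 23; e = 20 − 23 = -3
x=30: ŷ = 10 + 0.5·30 = 25; e = 25 − 25 = 0
x=31: ŷ = 10 + 0.5·31 = 25.5; e = 28.5 − 25.5 = 3
x=40: ŷ = 10 + 0.5·40 = 30; e = 30 − 30 = 0
x=47: ŷ = 10 + 0.5·47 = 33.5; e = 31.5 − 33.5 = -2
x=69: ŷ = 10 + 0.5·69 = 44.5; e = 45.5 − 44.5 = 1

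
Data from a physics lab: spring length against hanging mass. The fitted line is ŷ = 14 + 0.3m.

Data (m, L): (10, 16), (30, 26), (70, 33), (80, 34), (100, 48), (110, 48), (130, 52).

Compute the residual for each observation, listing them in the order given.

-1, 3, -2, -4, 4, 1, -1

m=10: ŷ = 14 + 0.3·10 = 17; e = 16 − 17 = -1
m=30: ŷ = 14 + 0.3·30 = 23; e = 26 − 23 = 3
m=70: ŷ = 14 + 0.3·70 = 35; e = 33 − 35 = -2
m=80: ŷ = 14 + 0.3·80 = 38; e = 34 − 38 = -4
m=100: ŷ = 14 + 0.3·100 = 44; e = 48 − 44 = 4
m=110: ŷ = 14 + 0.3·110 = 47; e = 48 − 47 = 1
m=130: ŷ = 14 + 0.3·130 = 53; e = 52 − 53 = -1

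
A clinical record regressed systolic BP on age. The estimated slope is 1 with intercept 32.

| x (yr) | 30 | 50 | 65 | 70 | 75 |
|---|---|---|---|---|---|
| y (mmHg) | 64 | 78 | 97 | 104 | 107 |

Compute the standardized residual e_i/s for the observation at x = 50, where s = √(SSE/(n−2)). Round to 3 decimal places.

-1.414

x=30: ŷ = 32 + 30 = 62; e = 64 − 62 = 2
x=50: ŷ = 32 + 50 = 82; e = 78 − 82 = -4
x=65: ŷ = 32 + 65 = 97; e = 97 − 97 = 0
x=70: ŷ = 32 + 70 = 102; e = 104 − 102 = 2
x=75: ŷ = 32 + 75 = 107; e = 107 − 107 = 0
SSE = 4 + 16 + 0 + 4 + 0 = 24
s = √(24/3) = 2.82843
e/s = -4 / 2.82843 = -1.414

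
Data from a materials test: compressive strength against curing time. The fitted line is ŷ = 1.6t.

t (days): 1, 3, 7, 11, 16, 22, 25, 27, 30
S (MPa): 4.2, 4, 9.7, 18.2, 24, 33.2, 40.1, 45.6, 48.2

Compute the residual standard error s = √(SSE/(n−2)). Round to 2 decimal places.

t=1: ŷ = 1.6·1 = 1.6; r = 4.2 − 1.6 = 2.6
t=3: ŷ = 1.6·3 = 4.8; r = 4 − 4.8 = -0.8
t=7: ŷ = 1.6·7 = 11.2; r = 9.7 − 11.2 = -1.5
t=11: ŷ = 1.6·11 = 17.6; r = 18.2 − 17.6 = 0.6
t=16: ŷ = 1.6·16 = 25.6; r = 24 − 25.6 = -1.6
t=22: ŷ = 1.6·22 = 35.2; r = 33.2 − 35.2 = -2
t=25: ŷ = 1.6·25 = 40; r = 40.1 − 40 = 0.1
t=27: ŷ = 1.6·27 = 43.2; r = 45.6 − 43.2 = 2.4
t=30: ŷ = 1.6·30 = 48; r = 48.2 − 48 = 0.2
SSE = 6.76 + 0.64 + 2.25 + 0.36 + 2.56 + 4 + 0.01 + 5.76 + 0.04 = 22.38
s = √(22.38/7) = √3.19714 ≈ 1.79

s = 1.79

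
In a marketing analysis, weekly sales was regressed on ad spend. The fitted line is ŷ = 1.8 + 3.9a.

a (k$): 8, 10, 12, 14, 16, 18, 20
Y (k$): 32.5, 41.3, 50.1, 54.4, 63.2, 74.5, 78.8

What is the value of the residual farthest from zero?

e = 2.5

a=8: ŷ = 1.8 + 3.9·8 = 33; e = 32.5 − 33 = -0.5
a=10: ŷ = 1.8 + 3.9·10 = 40.8; e = 41.3 − 40.8 = 0.5
a=12: ŷ = 1.8 + 3.9·12 = 48.6; e = 50.1 − 48.6 = 1.5
a=14: ŷ = 1.8 + 3.9·14 = 56.4; e = 54.4 − 56.4 = -2
a=16: ŷ = 1.8 + 3.9·16 = 64.2; e = 63.2 − 64.2 = -1
a=18: ŷ = 1.8 + 3.9·18 = 72; e = 74.5 − 72 = 2.5
a=20: ŷ = 1.8 + 3.9·20 = 79.8; e = 78.8 − 79.8 = -1
Largest |e| is 2.5 at a = 18, residual 2.5.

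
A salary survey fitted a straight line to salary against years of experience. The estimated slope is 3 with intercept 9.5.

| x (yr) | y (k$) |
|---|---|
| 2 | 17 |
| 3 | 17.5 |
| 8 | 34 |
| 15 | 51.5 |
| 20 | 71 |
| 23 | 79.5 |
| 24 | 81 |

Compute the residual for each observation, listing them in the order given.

1.5, -1, 0.5, -3, 1.5, 1, -0.5

x=2: ŷ = 9.5 + 3·2 = 15.5; e = 17 − 15.5 = 1.5
x=3: ŷ = 9.5 + 3·3 = 18.5; e = 17.5 − 18.5 = -1
x=8: ŷ = 9.5 + 3·8 = 33.5; e = 34 − 33.5 = 0.5
x=15: ŷ = 9.5 + 3·15 = 54.5; e = 51.5 − 54.5 = -3
x=20: ŷ = 9.5 + 3·20 = 69.5; e = 71 − 69.5 = 1.5
x=23: ŷ = 9.5 + 3·23 = 78.5; e = 79.5 − 78.5 = 1
x=24: ŷ = 9.5 + 3·24 = 81.5; e = 81 − 81.5 = -0.5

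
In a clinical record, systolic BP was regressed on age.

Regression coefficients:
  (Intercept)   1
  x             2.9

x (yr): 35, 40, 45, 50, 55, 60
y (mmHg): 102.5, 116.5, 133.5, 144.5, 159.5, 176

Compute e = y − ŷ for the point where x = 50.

ŷ = 1 + 2.9·50 = 146
e = 144.5 − 146 = -1.5

e = -1.5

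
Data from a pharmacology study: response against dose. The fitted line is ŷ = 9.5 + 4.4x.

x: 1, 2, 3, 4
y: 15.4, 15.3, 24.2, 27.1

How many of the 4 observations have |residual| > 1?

3

x=1: ŷ = 9.5 + 4.4·1 = 13.9; r = 15.4 − 13.9 = 1.5
x=2: ŷ = 9.5 + 4.4·2 = 18.3; r = 15.3 − 18.3 = -3
x=3: ŷ = 9.5 + 4.4·3 = 22.7; r = 24.2 − 22.7 = 1.5
x=4: ŷ = 9.5 + 4.4·4 = 27.1; r = 27.1 − 27.1 = 0
|r| > 1: x=1 (|r|=1.5), x=2 (|r|=3), x=3 (|r|=1.5) → 3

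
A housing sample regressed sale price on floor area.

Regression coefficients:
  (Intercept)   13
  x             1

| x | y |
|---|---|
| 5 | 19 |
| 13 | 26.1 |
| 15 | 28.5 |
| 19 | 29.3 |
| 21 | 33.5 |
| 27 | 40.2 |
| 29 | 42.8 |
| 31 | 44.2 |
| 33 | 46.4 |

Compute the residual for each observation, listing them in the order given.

1, 0.1, 0.5, -2.7, -0.5, 0.2, 0.8, 0.2, 0.4

x=5: ŷ = 13 + 5 = 18; e = 19 − 18 = 1
x=13: ŷ = 13 + 13 = 26; e = 26.1 − 26 = 0.1
x=15: ŷ = 13 + 15 = 28; e = 28.5 − 28 = 0.5
x=19: ŷ = 13 + 19 = 32; e = 29.3 − 32 = -2.7
x=21: ŷ = 13 + 21 = 34; e = 33.5 − 34 = -0.5
x=27: ŷ = 13 + 27 = 40; e = 40.2 − 40 = 0.2
x=29: ŷ = 13 + 29 = 42; e = 42.8 − 42 = 0.8
x=31: ŷ = 13 + 31 = 44; e = 44.2 − 44 = 0.2
x=33: ŷ = 13 + 33 = 46; e = 46.4 − 46 = 0.4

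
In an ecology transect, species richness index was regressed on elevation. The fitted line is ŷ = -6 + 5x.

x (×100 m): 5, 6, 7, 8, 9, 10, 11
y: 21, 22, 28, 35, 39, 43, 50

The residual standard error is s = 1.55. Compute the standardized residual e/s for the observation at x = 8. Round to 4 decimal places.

0.6452

ŷ = -6 + 5·8 = 34
e = 35 − 34 = 1
e/s = 1 / 1.55 = 0.6452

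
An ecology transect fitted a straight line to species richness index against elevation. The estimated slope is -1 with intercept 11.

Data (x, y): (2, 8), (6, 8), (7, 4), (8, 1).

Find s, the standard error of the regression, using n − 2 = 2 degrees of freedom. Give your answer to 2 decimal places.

s = 2.65

x=2: ŷ = 11 − 2 = 9; r = 8 − 9 = -1
x=6: ŷ = 11 − 6 = 5; r = 8 − 5 = 3
x=7: ŷ = 11 − 7 = 4; r = 4 − 4 = 0
x=8: ŷ = 11 − 8 = 3; r = 1 − 3 = -2
SSE = 1 + 9 + 0 + 4 = 14
s = √(14/2) = √7 ≈ 2.65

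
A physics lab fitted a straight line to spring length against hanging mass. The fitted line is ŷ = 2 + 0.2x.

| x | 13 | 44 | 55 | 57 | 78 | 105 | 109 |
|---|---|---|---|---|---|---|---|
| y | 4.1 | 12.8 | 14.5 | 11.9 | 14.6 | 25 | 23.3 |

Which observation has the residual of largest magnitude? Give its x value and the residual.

x = 78, r = -3

x=13: ŷ = 2 + 0.2·13 = 4.6; r = 4.1 − 4.6 = -0.5
x=44: ŷ = 2 + 0.2·44 = 10.8; r = 12.8 − 10.8 = 2
x=55: ŷ = 2 + 0.2·55 = 13; r = 14.5 − 13 = 1.5
x=57: ŷ = 2 + 0.2·57 = 13.4; r = 11.9 − 13.4 = -1.5
x=78: ŷ = 2 + 0.2·78 = 17.6; r = 14.6 − 17.6 = -3
x=105: ŷ = 2 + 0.2·105 = 23; r = 25 − 23 = 2
x=109: ŷ = 2 + 0.2·109 = 23.8; r = 23.3 − 23.8 = -0.5
Largest |r| is 3 at x = 78, residual -3.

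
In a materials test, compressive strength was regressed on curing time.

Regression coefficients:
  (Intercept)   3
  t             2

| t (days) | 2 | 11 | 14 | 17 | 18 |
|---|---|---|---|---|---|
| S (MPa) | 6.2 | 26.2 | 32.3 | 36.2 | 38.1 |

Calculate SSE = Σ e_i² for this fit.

SSE = 5.22

t=2: ŷ = 3 + 2·2 = 7; e = 6.2 − 7 = -0.8
t=11: ŷ = 3 + 2·11 = 25; e = 26.2 − 25 = 1.2
t=14: ŷ = 3 + 2·14 = 31; e = 32.3 − 31 = 1.3
t=17: ŷ = 3 + 2·17 = 37; e = 36.2 − 37 = -0.8
t=18: ŷ = 3 + 2·18 = 39; e = 38.1 − 39 = -0.9
SSE = 0.64 + 1.44 + 1.69 + 0.64 + 0.81 = 5.22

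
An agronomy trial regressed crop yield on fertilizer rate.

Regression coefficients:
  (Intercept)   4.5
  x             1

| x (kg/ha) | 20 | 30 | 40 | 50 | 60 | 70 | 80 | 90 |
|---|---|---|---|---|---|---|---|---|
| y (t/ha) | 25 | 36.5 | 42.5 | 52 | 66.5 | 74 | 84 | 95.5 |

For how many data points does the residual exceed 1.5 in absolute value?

4

x=20: ŷ = 4.5 + 20 = 24.5; r = 25 − 24.5 = 0.5
x=30: ŷ = 4.5 + 30 = 34.5; r = 36.5 − 34.5 = 2
x=40: ŷ = 4.5 + 40 = 44.5; r = 42.5 − 44.5 = -2
x=50: ŷ = 4.5 + 50 = 54.5; r = 52 − 54.5 = -2.5
x=60: ŷ = 4.5 + 60 = 64.5; r = 66.5 − 64.5 = 2
x=70: ŷ = 4.5 + 70 = 74.5; r = 74 − 74.5 = -0.5
x=80: ŷ = 4.5 + 80 = 84.5; r = 84 − 84.5 = -0.5
x=90: ŷ = 4.5 + 90 = 94.5; r = 95.5 − 94.5 = 1
|r| > 1.5: x=30 (|r|=2), x=40 (|r|=2), x=50 (|r|=2.5), x=60 (|r|=2) → 4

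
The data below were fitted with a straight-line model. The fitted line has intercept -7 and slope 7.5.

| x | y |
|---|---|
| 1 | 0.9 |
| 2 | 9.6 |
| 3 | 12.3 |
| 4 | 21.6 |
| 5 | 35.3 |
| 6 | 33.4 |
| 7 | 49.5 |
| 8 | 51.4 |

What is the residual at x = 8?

ŷ = -7 + 7.5·8 = 53
r = 51.4 − 53 = -1.6

r = -1.6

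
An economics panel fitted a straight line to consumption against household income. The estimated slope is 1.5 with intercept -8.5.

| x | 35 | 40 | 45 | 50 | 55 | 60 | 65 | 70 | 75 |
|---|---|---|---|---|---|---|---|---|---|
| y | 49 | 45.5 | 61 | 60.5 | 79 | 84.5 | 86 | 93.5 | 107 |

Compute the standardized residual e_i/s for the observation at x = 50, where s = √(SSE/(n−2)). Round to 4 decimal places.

-1.2472

x=35: ŷ = -8.5 + 1.5·35 = 44; e = 49 − 44 = 5
x=40: ŷ = -8.5 + 1.5·40 = 51.5; e = 45.5 − 51.5 = -6
x=45: ŷ = -8.5 + 1.5·45 = 59; e = 61 − 59 = 2
x=50: ŷ = -8.5 + 1.5·50 = 66.5; e = 60.5 − 66.5 = -6
x=55: ŷ = -8.5 + 1.5·55 = 74; e = 79 − 74 = 5
x=60: ŷ = -8.5 + 1.5·60 = 81.5; e = 84.5 − 81.5 = 3
x=65: ŷ = -8.5 + 1.5·65 = 89; e = 86 − 89 = -3
x=70: ŷ = -8.5 + 1.5·70 = 96.5; e = 93.5 − 96.5 = -3
x=75: ŷ = -8.5 + 1.5·75 = 104; e = 107 − 104 = 3
SSE = 25 + 36 + 4 + 36 + 25 + 9 + 9 + 9 + 9 = 162
s = √(162/7) = 4.8107
e/s = -6 / 4.8107 = -1.2472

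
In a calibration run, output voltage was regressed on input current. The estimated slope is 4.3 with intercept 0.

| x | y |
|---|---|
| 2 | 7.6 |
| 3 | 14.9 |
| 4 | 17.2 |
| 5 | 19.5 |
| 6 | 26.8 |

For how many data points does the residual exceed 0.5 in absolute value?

x=2: ŷ = 4.3·2 = 8.6; e = 7.6 − 8.6 = -1
x=3: ŷ = 4.3·3 = 12.9; e = 14.9 − 12.9 = 2
x=4: ŷ = 4.3·4 = 17.2; e = 17.2 − 17.2 = 0
x=5: ŷ = 4.3·5 = 21.5; e = 19.5 − 21.5 = -2
x=6: ŷ = 4.3·6 = 25.8; e = 26.8 − 25.8 = 1
|e| > 0.5: x=2 (|e|=1), x=3 (|e|=2), x=5 (|e|=2), x=6 (|e|=1) → 4

4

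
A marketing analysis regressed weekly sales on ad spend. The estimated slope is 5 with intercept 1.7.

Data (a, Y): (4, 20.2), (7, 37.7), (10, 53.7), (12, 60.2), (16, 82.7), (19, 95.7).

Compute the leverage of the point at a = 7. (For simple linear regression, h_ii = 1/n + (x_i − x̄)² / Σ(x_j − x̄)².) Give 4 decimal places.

ā = (4 + 7 + 10 + 12 + 16 + 19)/6 = 11.3333
Σ(a − ā)² = 53.7778 + 18.7778 + 1.77778 + 0.444444 + 21.7778 + 58.7778 = 155.333
h = 1/6 + (-4.33333)²/155.333 = 0.166667 + 0.120887 = 0.2876

h = 0.2876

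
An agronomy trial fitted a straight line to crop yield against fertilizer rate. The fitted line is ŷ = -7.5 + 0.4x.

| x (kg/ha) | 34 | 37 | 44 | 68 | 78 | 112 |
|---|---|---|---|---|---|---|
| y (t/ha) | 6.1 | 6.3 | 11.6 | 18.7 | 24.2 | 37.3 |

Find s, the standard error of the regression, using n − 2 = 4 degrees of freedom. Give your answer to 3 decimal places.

s = 1.061

x=34: ŷ = -7.5 + 0.4·34 = 6.1; e = 6.1 − 6.1 = 0
x=37: ŷ = -7.5 + 0.4·37 = 7.3; e = 6.3 − 7.3 = -1
x=44: ŷ = -7.5 + 0.4·44 = 10.1; e = 11.6 − 10.1 = 1.5
x=68: ŷ = -7.5 + 0.4·68 = 19.7; e = 18.7 − 19.7 = -1
x=78: ŷ = -7.5 + 0.4·78 = 23.7; e = 24.2 − 23.7 = 0.5
x=112: ŷ = -7.5 + 0.4·112 = 37.3; e = 37.3 − 37.3 = 0
SSE = 0 + 1 + 2.25 + 1 + 0.25 + 0 = 4.5
s = √(4.5/4) = √1.125 ≈ 1.061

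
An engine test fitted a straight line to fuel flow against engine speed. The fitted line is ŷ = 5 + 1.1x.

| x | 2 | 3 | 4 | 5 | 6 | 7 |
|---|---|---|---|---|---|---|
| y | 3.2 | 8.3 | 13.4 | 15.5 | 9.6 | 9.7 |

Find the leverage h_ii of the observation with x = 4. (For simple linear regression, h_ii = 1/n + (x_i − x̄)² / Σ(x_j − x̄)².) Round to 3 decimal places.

h = 0.181

x̄ = (2 + 3 + 4 + 5 + 6 + 7)/6 = 4.5
Σ(x − x̄)² = 6.25 + 2.25 + 0.25 + 0.25 + 2.25 + 6.25 = 17.5
h = 1/6 + (-0.5)²/17.5 = 0.166667 + 0.0142857 = 0.181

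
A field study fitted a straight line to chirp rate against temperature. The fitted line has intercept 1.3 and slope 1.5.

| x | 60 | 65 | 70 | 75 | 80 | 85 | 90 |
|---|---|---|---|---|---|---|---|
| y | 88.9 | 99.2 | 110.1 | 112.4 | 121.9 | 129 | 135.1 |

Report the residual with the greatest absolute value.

x=60: ŷ = 1.3 + 1.5·60 = 91.3; r = 88.9 − 91.3 = -2.4
x=65: ŷ = 1.3 + 1.5·65 = 98.8; r = 99.2 − 98.8 = 0.4
x=70: ŷ = 1.3 + 1.5·70 = 106.3; r = 110.1 − 106.3 = 3.8
x=75: ŷ = 1.3 + 1.5·75 = 113.8; r = 112.4 − 113.8 = -1.4
x=80: ŷ = 1.3 + 1.5·80 = 121.3; r = 121.9 − 121.3 = 0.6
x=85: ŷ = 1.3 + 1.5·85 = 128.8; r = 129 − 128.8 = 0.2
x=90: ŷ = 1.3 + 1.5·90 = 136.3; r = 135.1 − 136.3 = -1.2
Largest |r| is 3.8 at x = 70, residual 3.8.

r = 3.8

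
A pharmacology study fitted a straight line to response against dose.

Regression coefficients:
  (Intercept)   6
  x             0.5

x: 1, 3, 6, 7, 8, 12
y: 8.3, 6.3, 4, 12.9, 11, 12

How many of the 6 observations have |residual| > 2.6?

2

x=1: ŷ = 6 + 0.5·1 = 6.5; e = 8.3 − 6.5 = 1.8
x=3: ŷ = 6 + 0.5·3 = 7.5; e = 6.3 − 7.5 = -1.2
x=6: ŷ = 6 + 0.5·6 = 9; e = 4 − 9 = -5
x=7: ŷ = 6 + 0.5·7 = 9.5; e = 12.9 − 9.5 = 3.4
x=8: ŷ = 6 + 0.5·8 = 10; e = 11 − 10 = 1
x=12: ŷ = 6 + 0.5·12 = 12; e = 12 − 12 = 0
|e| > 2.6: x=6 (|e|=5), x=7 (|e|=3.4) → 2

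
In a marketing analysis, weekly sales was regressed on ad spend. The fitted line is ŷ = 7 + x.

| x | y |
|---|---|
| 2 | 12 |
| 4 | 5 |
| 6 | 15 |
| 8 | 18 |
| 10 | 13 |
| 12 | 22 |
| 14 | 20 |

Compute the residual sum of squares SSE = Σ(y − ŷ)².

SSE = 84

x=2: ŷ = 7 + 2 = 9; r = 12 − 9 = 3
x=4: ŷ = 7 + 4 = 11; r = 5 − 11 = -6
x=6: ŷ = 7 + 6 = 13; r = 15 − 13 = 2
x=8: ŷ = 7 + 8 = 15; r = 18 − 15 = 3
x=10: ŷ = 7 + 10 = 17; r = 13 − 17 = -4
x=12: ŷ = 7 + 12 = 19; r = 22 − 19 = 3
x=14: ŷ = 7 + 14 = 21; r = 20 − 21 = -1
SSE = 9 + 36 + 4 + 9 + 16 + 9 + 1 = 84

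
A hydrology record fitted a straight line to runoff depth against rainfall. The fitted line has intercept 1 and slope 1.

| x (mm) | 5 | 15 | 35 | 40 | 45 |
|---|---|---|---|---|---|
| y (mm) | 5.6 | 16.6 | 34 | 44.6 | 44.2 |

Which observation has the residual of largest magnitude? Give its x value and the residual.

x=5: ŷ = 1 + 5 = 6; e = 5.6 − 6 = -0.4
x=15: ŷ = 1 + 15 = 16; e = 16.6 − 16 = 0.6
x=35: ŷ = 1 + 35 = 36; e = 34 − 36 = -2
x=40: ŷ = 1 + 40 = 41; e = 44.6 − 41 = 3.6
x=45: ŷ = 1 + 45 = 46; e = 44.2 − 46 = -1.8
Largest |e| is 3.6 at x = 40, residual 3.6.

x = 40, e = 3.6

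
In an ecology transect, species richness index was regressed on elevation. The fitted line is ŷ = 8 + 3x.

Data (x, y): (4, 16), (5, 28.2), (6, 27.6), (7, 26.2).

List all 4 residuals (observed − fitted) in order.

-4, 5.2, 1.6, -2.8

x=4: ŷ = 8 + 3·4 = 20; e = 16 − 20 = -4
x=5: ŷ = 8 + 3·5 = 23; e = 28.2 − 23 = 5.2
x=6: ŷ = 8 + 3·6 = 26; e = 27.6 − 26 = 1.6
x=7: ŷ = 8 + 3·7 = 29; e = 26.2 − 29 = -2.8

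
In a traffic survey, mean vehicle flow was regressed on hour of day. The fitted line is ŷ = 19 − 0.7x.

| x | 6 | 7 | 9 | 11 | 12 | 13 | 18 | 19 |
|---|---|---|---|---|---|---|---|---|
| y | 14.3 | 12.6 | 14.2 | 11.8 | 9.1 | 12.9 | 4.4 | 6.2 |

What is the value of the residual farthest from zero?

x=6: ŷ = 19 − 0.7·6 = 14.8; r = 14.3 − 14.8 = -0.5
x=7: ŷ = 19 − 0.7·7 = 14.1; r = 12.6 − 14.1 = -1.5
x=9: ŷ = 19 − 0.7·9 = 12.7; r = 14.2 − 12.7 = 1.5
x=11: ŷ = 19 − 0.7·11 = 11.3; r = 11.8 − 11.3 = 0.5
x=12: ŷ = 19 − 0.7·12 = 10.6; r = 9.1 − 10.6 = -1.5
x=13: ŷ = 19 − 0.7·13 = 9.9; r = 12.9 − 9.9 = 3
x=18: ŷ = 19 − 0.7·18 = 6.4; r = 4.4 − 6.4 = -2
x=19: ŷ = 19 − 0.7·19 = 5.7; r = 6.2 − 5.7 = 0.5
Largest |r| is 3 at x = 13, residual 3.

r = 3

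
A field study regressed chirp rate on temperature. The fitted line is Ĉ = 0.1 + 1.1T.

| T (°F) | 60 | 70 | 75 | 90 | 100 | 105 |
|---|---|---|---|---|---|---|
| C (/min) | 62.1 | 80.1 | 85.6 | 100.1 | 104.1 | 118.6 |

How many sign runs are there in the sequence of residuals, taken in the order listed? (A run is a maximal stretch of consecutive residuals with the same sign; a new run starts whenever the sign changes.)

T=60: Ĉ = 0.1 + 1.1·60 = 66.1; r = 62.1 − 66.1 = -4
T=70: Ĉ = 0.1 + 1.1·70 = 77.1; r = 80.1 − 77.1 = 3
T=75: Ĉ = 0.1 + 1.1·75 = 82.6; r = 85.6 − 82.6 = 3
T=90: Ĉ = 0.1 + 1.1·90 = 99.1; r = 100.1 − 99.1 = 1
T=100: Ĉ = 0.1 + 1.1·100 = 110.1; r = 104.1 − 110.1 = -6
T=105: Ĉ = 0.1 + 1.1·105 = 115.6; r = 118.6 − 115.6 = 3
Signs: − + + + − +
Runs: −×1, +×3, −×1, +×1 → 4

4 runs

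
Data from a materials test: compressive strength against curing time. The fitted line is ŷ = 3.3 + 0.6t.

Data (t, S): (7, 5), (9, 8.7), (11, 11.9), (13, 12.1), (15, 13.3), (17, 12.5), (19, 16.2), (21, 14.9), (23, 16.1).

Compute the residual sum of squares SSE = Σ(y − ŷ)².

SSE = 17.5

t=7: ŷ = 3.3 + 0.6·7 = 7.5; e = 5 − 7.5 = -2.5
t=9: ŷ = 3.3 + 0.6·9 = 8.7; e = 8.7 − 8.7 = 0
t=11: ŷ = 3.3 + 0.6·11 = 9.9; e = 11.9 − 9.9 = 2
t=13: ŷ = 3.3 + 0.6·13 = 11.1; e = 12.1 − 11.1 = 1
t=15: ŷ = 3.3 + 0.6·15 = 12.3; e = 13.3 − 12.3 = 1
t=17: ŷ = 3.3 + 0.6·17 = 13.5; e = 12.5 − 13.5 = -1
t=19: ŷ = 3.3 + 0.6·19 = 14.7; e = 16.2 − 14.7 = 1.5
t=21: ŷ = 3.3 + 0.6·21 = 15.9; e = 14.9 − 15.9 = -1
t=23: ŷ = 3.3 + 0.6·23 = 17.1; e = 16.1 − 17.1 = -1
SSE = 6.25 + 0 + 4 + 1 + 1 + 1 + 2.25 + 1 + 1 = 17.5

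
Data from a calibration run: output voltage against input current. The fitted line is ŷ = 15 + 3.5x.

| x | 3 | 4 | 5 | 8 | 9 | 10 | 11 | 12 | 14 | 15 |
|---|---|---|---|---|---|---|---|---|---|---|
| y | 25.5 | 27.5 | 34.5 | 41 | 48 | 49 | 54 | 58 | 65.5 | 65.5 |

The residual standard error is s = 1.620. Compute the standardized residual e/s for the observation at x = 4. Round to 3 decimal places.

ŷ = 15 + 3.5·4 = 29
e = 27.5 − 29 = -1.5
e/s = -1.5 / 1.620 = -0.926

-0.926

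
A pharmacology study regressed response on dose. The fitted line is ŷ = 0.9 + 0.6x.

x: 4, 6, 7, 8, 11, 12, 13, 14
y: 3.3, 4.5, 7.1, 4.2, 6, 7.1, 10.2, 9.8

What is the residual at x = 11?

r = -1.5

ŷ = 0.9 + 0.6·11 = 7.5
r = 6 − 7.5 = -1.5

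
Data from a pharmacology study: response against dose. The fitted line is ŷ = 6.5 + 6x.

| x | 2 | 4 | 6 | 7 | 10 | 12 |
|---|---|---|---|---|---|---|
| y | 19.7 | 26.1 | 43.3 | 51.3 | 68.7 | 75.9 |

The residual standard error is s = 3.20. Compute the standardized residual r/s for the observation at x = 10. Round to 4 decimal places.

ŷ = 6.5 + 6·10 = 66.5
r = 68.7 − 66.5 = 2.2
r/s = 2.2 / 3.20 = 0.6875

0.6875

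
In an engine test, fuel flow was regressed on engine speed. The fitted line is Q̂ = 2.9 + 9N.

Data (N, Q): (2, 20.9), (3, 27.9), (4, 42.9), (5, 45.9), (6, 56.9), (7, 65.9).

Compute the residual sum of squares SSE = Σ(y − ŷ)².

N=2: Q̂ = 2.9 + 9·2 = 20.9; r = 20.9 − 20.9 = 0
N=3: Q̂ = 2.9 + 9·3 = 29.9; r = 27.9 − 29.9 = -2
N=4: Q̂ = 2.9 + 9·4 = 38.9; r = 42.9 − 38.9 = 4
N=5: Q̂ = 2.9 + 9·5 = 47.9; r = 45.9 − 47.9 = -2
N=6: Q̂ = 2.9 + 9·6 = 56.9; r = 56.9 − 56.9 = 0
N=7: Q̂ = 2.9 + 9·7 = 65.9; r = 65.9 − 65.9 = 0
SSE = 0 + 4 + 16 + 4 + 0 + 0 = 24

SSE = 24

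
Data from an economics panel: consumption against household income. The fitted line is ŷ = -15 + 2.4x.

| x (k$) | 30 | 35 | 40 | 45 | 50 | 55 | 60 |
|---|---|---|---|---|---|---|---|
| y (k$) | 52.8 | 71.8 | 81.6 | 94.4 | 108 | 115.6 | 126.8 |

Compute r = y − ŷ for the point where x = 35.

r = 2.8

ŷ = -15 + 2.4·35 = 69
r = 71.8 − 69 = 2.8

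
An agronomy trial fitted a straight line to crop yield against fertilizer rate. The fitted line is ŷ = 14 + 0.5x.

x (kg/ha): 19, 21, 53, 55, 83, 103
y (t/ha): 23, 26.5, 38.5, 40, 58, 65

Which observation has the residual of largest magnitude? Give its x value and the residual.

x = 83, e = 2.5

x=19: ŷ = 14 + 0.5·19 = 23.5; e = 23 − 23.5 = -0.5
x=21: ŷ = 14 + 0.5·21 = 24.5; e = 26.5 − 24.5 = 2
x=53: ŷ = 14 + 0.5·53 = 40.5; e = 38.5 − 40.5 = -2
x=55: ŷ = 14 + 0.5·55 = 41.5; e = 40 − 41.5 = -1.5
x=83: ŷ = 14 + 0.5·83 = 55.5; e = 58 − 55.5 = 2.5
x=103: ŷ = 14 + 0.5·103 = 65.5; e = 65 − 65.5 = -0.5
Largest |e| is 2.5 at x = 83, residual 2.5.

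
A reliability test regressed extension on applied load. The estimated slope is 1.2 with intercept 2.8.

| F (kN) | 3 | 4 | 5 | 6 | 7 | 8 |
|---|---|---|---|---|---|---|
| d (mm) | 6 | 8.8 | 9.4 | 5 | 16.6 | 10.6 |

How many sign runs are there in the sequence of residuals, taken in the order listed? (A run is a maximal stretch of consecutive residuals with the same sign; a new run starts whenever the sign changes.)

5 runs

F=3: ŷ = 2.8 + 1.2·3 = 6.4; r = 6 − 6.4 = -0.4
F=4: ŷ = 2.8 + 1.2·4 = 7.6; r = 8.8 − 7.6 = 1.2
F=5: ŷ = 2.8 + 1.2·5 = 8.8; r = 9.4 − 8.8 = 0.6
F=6: ŷ = 2.8 + 1.2·6 = 10; r = 5 − 10 = -5
F=7: ŷ = 2.8 + 1.2·7 = 11.2; r = 16.6 − 11.2 = 5.4
F=8: ŷ = 2.8 + 1.2·8 = 12.4; r = 10.6 − 12.4 = -1.8
Signs: − + + − + −
Runs: −×1, +×2, −×1, +×1, −×1 → 5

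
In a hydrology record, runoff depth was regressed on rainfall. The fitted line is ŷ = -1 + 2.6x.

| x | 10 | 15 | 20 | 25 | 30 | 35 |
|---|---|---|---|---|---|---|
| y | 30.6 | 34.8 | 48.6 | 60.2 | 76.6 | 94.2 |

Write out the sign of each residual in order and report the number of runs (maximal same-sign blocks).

3 runs

x=10: ŷ = -1 + 2.6·10 = 25; e = 30.6 − 25 = 5.6
x=15: ŷ = -1 + 2.6·15 = 38; e = 34.8 − 38 = -3.2
x=20: ŷ = -1 + 2.6·20 = 51; e = 48.6 − 51 = -2.4
x=25: ŷ = -1 + 2.6·25 = 64; e = 60.2 − 64 = -3.8
x=30: ŷ = -1 + 2.6·30 = 77; e = 76.6 − 77 = -0.4
x=35: ŷ = -1 + 2.6·35 = 90; e = 94.2 − 90 = 4.2
Signs: + − − − − +
Runs: +×1, −×4, +×1 → 3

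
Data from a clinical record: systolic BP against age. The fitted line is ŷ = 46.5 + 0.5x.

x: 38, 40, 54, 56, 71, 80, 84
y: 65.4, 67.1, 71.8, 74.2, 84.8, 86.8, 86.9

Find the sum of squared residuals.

x=38: ŷ = 46.5 + 0.5·38 = 65.5; r = 65.4 − 65.5 = -0.1
x=40: ŷ = 46.5 + 0.5·40 = 66.5; r = 67.1 − 66.5 = 0.6
x=54: ŷ = 46.5 + 0.5·54 = 73.5; r = 71.8 − 73.5 = -1.7
x=56: ŷ = 46.5 + 0.5·56 = 74.5; r = 74.2 − 74.5 = -0.3
x=71: ŷ = 46.5 + 0.5·71 = 82; r = 84.8 − 82 = 2.8
x=80: ŷ = 46.5 + 0.5·80 = 86.5; r = 86.8 − 86.5 = 0.3
x=84: ŷ = 46.5 + 0.5·84 = 88.5; r = 86.9 − 88.5 = -1.6
SSE = 0.01 + 0.36 + 2.89 + 0.09 + 7.84 + 0.09 + 2.56 = 13.84

SSE = 13.84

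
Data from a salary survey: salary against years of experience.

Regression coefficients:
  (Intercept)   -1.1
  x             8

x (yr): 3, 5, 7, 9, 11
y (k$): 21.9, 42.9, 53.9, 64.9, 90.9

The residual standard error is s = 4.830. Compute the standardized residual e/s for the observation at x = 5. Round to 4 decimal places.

0.8282

ŷ = -1.1 + 8·5 = 38.9
e = 42.9 − 38.9 = 4
e/s = 4 / 4.830 = 0.8282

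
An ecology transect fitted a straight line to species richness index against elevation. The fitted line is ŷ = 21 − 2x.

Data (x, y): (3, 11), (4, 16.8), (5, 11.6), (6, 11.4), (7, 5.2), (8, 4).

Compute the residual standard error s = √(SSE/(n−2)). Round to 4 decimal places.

s = 3.1937

x=3: ŷ = 21 − 2·3 = 15; r = 11 − 15 = -4
x=4: ŷ = 21 − 2·4 = 13; r = 16.8 − 13 = 3.8
x=5: ŷ = 21 − 2·5 = 11; r = 11.6 − 11 = 0.6
x=6: ŷ = 21 − 2·6 = 9; r = 11.4 − 9 = 2.4
x=7: ŷ = 21 − 2·7 = 7; r = 5.2 − 7 = -1.8
x=8: ŷ = 21 − 2·8 = 5; r = 4 − 5 = -1
SSE = 16 + 14.44 + 0.36 + 5.76 + 3.24 + 1 = 40.8
s = √(40.8/4) = √10.2 ≈ 3.1937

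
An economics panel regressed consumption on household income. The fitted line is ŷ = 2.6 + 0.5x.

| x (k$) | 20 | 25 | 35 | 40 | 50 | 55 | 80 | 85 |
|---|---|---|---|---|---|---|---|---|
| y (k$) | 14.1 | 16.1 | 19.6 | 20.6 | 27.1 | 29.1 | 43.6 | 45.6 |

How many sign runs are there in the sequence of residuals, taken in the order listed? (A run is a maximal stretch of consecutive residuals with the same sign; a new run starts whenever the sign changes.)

x=20: ŷ = 2.6 + 0.5·20 = 12.6; e = 14.1 − 12.6 = 1.5
x=25: ŷ = 2.6 + 0.5·25 = 15.1; e = 16.1 − 15.1 = 1
x=35: ŷ = 2.6 + 0.5·35 = 20.1; e = 19.6 − 20.1 = -0.5
x=40: ŷ = 2.6 + 0.5·40 = 22.6; e = 20.6 − 22.6 = -2
x=50: ŷ = 2.6 + 0.5·50 = 27.6; e = 27.1 − 27.6 = -0.5
x=55: ŷ = 2.6 + 0.5·55 = 30.1; e = 29.1 − 30.1 = -1
x=80: ŷ = 2.6 + 0.5·80 = 42.6; e = 43.6 − 42.6 = 1
x=85: ŷ = 2.6 + 0.5·85 = 45.1; e = 45.6 − 45.1 = 0.5
Signs: + + − − − − + +
Runs: +×2, −×4, +×2 → 3

3 runs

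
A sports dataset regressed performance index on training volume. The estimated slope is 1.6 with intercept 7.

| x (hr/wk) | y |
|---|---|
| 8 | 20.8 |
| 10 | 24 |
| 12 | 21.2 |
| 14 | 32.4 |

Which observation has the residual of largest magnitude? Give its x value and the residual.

x = 12, e = -5

x=8: ŷ = 7 + 1.6·8 = 19.8; e = 20.8 − 19.8 = 1
x=10: ŷ = 7 + 1.6·10 = 23; e = 24 − 23 = 1
x=12: ŷ = 7 + 1.6·12 = 26.2; e = 21.2 − 26.2 = -5
x=14: ŷ = 7 + 1.6·14 = 29.4; e = 32.4 − 29.4 = 3
Largest |e| is 5 at x = 12, residual -5.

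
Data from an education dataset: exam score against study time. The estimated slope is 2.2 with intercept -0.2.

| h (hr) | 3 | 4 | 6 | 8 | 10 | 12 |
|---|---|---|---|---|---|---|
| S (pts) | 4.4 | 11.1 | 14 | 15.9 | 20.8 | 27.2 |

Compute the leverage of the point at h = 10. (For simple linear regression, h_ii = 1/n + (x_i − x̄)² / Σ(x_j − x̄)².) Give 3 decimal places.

h = 0.299

h̄ = (3 + 4 + 6 + 8 + 10 + 12)/6 = 7.16667
Σ(h − h̄)² = 17.3611 + 10.0278 + 1.36111 + 0.694444 + 8.02778 + 23.3611 = 60.8333
h = 1/6 + (2.83333)²/60.8333 = 0.166667 + 0.131963 = 0.299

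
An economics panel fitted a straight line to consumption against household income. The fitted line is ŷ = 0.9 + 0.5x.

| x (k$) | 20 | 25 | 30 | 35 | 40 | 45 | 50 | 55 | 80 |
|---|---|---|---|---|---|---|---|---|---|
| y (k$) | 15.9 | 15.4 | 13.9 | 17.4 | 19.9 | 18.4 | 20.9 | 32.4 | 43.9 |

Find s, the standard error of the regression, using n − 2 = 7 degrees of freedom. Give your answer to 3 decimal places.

x=20: ŷ = 0.9 + 0.5·20 = 10.9; e = 15.9 − 10.9 = 5
x=25: ŷ = 0.9 + 0.5·25 = 13.4; e = 15.4 − 13.4 = 2
x=30: ŷ = 0.9 + 0.5·30 = 15.9; e = 13.9 − 15.9 = -2
x=35: ŷ = 0.9 + 0.5·35 = 18.4; e = 17.4 − 18.4 = -1
x=40: ŷ = 0.9 + 0.5·40 = 20.9; e = 19.9 − 20.9 = -1
x=45: ŷ = 0.9 + 0.5·45 = 23.4; e = 18.4 − 23.4 = -5
x=50: ŷ = 0.9 + 0.5·50 = 25.9; e = 20.9 − 25.9 = -5
x=55: ŷ = 0.9 + 0.5·55 = 28.4; e = 32.4 − 28.4 = 4
x=80: ŷ = 0.9 + 0.5·80 = 40.9; e = 43.9 − 40.9 = 3
SSE = 25 + 4 + 4 + 1 + 1 + 25 + 25 + 16 + 9 = 110
s = √(110/7) = √15.7143 ≈ 3.964

s = 3.964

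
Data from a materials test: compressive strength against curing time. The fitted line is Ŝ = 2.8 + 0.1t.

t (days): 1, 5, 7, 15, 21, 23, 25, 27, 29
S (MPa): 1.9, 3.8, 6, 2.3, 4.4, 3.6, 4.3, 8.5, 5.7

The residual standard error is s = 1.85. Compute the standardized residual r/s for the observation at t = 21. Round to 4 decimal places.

-0.2703

Ŝ = 2.8 + 0.1·21 = 4.9
r = 4.4 − 4.9 = -0.5
r/s = -0.5 / 1.85 = -0.2703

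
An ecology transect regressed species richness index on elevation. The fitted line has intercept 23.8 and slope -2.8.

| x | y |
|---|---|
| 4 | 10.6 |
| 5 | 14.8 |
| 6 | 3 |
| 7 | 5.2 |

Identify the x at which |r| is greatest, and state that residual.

x=4: ŷ = 23.8 − 2.8·4 = 12.6; r = 10.6 − 12.6 = -2
x=5: ŷ = 23.8 − 2.8·5 = 9.8; r = 14.8 − 9.8 = 5
x=6: ŷ = 23.8 − 2.8·6 = 7; r = 3 − 7 = -4
x=7: ŷ = 23.8 − 2.8·7 = 4.2; r = 5.2 − 4.2 = 1
Largest |r| is 5 at x = 5, residual 5.

x = 5, r = 5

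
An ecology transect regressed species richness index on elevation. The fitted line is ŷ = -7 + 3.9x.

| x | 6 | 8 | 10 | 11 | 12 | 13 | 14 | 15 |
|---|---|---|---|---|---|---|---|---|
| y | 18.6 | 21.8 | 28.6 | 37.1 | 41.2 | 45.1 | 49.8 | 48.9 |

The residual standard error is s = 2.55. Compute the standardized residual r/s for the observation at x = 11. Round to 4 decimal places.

ŷ = -7 + 3.9·11 = 35.9
r = 37.1 − 35.9 = 1.2
r/s = 1.2 / 2.55 = 0.4706

0.4706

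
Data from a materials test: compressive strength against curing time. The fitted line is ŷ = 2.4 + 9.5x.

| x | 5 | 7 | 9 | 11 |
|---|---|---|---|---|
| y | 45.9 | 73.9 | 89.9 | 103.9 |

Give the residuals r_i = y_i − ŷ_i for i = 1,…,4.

-4, 5, 2, -3

x=5: ŷ = 2.4 + 9.5·5 = 49.9; r = 45.9 − 49.9 = -4
x=7: ŷ = 2.4 + 9.5·7 = 68.9; r = 73.9 − 68.9 = 5
x=9: ŷ = 2.4 + 9.5·9 = 87.9; r = 89.9 − 87.9 = 2
x=11: ŷ = 2.4 + 9.5·11 = 106.9; r = 103.9 − 106.9 = -3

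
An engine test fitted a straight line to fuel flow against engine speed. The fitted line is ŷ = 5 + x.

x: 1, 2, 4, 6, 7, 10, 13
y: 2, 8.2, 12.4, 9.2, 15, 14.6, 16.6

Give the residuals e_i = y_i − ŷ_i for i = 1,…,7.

-4, 1.2, 3.4, -1.8, 3, -0.4, -1.4

x=1: ŷ = 5 + 1 = 6; e = 2 − 6 = -4
x=2: ŷ = 5 + 2 = 7; e = 8.2 − 7 = 1.2
x=4: ŷ = 5 + 4 = 9; e = 12.4 − 9 = 3.4
x=6: ŷ = 5 + 6 = 11; e = 9.2 − 11 = -1.8
x=7: ŷ = 5 + 7 = 12; e = 15 − 12 = 3
x=10: ŷ = 5 + 10 = 15; e = 14.6 − 15 = -0.4
x=13: ŷ = 5 + 13 = 18; e = 16.6 − 18 = -1.4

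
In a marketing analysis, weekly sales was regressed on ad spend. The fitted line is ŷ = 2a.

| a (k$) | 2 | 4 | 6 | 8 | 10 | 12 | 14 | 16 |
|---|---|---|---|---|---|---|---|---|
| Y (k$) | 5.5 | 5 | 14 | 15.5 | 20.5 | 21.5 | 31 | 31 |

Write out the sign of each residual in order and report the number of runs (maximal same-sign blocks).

8 runs

a=2: ŷ = 2·2 = 4; e = 5.5 − 4 = 1.5
a=4: ŷ = 2·4 = 8; e = 5 − 8 = -3
a=6: ŷ = 2·6 = 12; e = 14 − 12 = 2
a=8: ŷ = 2·8 = 16; e = 15.5 − 16 = -0.5
a=10: ŷ = 2·10 = 20; e = 20.5 − 20 = 0.5
a=12: ŷ = 2·12 = 24; e = 21.5 − 24 = -2.5
a=14: ŷ = 2·14 = 28; e = 31 − 28 = 3
a=16: ŷ = 2·16 = 32; e = 31 − 32 = -1
Signs: + − + − + − + −
Runs: +×1, −×1, +×1, −×1, +×1, −×1, +×1, −×1 → 8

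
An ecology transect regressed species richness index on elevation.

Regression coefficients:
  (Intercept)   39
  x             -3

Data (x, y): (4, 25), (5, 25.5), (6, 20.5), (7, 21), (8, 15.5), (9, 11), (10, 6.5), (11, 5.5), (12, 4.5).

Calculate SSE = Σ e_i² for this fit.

SSE = 25.5

x=4: ŷ = 39 − 3·4 = 27; e = 25 − 27 = -2
x=5: ŷ = 39 − 3·5 = 24; e = 25.5 − 24 = 1.5
x=6: ŷ = 39 − 3·6 = 21; e = 20.5 − 21 = -0.5
x=7: ŷ = 39 − 3·7 = 18; e = 21 − 18 = 3
x=8: ŷ = 39 − 3·8 = 15; e = 15.5 − 15 = 0.5
x=9: ŷ = 39 − 3·9 = 12; e = 11 − 12 = -1
x=10: ŷ = 39 − 3·10 = 9; e = 6.5 − 9 = -2.5
x=11: ŷ = 39 − 3·11 = 6; e = 5.5 − 6 = -0.5
x=12: ŷ = 39 − 3·12 = 3; e = 4.5 − 3 = 1.5
SSE = 4 + 2.25 + 0.25 + 9 + 0.25 + 1 + 6.25 + 0.25 + 2.25 = 25.5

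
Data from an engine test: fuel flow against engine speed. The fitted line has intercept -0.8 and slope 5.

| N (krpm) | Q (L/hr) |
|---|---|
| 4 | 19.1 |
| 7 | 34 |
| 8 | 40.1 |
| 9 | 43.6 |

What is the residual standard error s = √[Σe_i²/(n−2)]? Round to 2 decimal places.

N=4: ŷ = -0.8 + 5·4 = 19.2; e = 19.1 − 19.2 = -0.1
N=7: ŷ = -0.8 + 5·7 = 34.2; e = 34 − 34.2 = -0.2
N=8: ŷ = -0.8 + 5·8 = 39.2; e = 40.1 − 39.2 = 0.9
N=9: ŷ = -0.8 + 5·9 = 44.2; e = 43.6 − 44.2 = -0.6
SSE = 0.01 + 0.04 + 0.81 + 0.36 = 1.22
s = √(1.22/2) = √0.61 ≈ 0.78

s = 0.78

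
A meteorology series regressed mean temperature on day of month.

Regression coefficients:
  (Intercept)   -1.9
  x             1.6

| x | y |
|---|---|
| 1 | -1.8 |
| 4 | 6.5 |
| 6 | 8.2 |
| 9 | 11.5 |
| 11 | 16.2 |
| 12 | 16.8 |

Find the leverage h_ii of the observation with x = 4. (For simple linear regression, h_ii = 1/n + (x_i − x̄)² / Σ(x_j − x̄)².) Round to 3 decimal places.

x̄ = (1 + 4 + 6 + 9 + 11 + 12)/6 = 7.16667
Σ(x − x̄)² = 38.0278 + 10.0278 + 1.36111 + 3.36111 + 14.6944 + 23.3611 = 90.8333
h = 1/6 + (-3.16667)²/90.8333 = 0.166667 + 0.110398 = 0.277

h = 0.277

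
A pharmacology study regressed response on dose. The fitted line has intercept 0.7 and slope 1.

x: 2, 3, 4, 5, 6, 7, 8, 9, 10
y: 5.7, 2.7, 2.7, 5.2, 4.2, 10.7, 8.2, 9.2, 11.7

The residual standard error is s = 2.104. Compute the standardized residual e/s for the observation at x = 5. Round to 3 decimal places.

-0.238

ŷ = 0.7 + 5 = 5.7
e = 5.2 − 5.7 = -0.5
e/s = -0.5 / 2.104 = -0.238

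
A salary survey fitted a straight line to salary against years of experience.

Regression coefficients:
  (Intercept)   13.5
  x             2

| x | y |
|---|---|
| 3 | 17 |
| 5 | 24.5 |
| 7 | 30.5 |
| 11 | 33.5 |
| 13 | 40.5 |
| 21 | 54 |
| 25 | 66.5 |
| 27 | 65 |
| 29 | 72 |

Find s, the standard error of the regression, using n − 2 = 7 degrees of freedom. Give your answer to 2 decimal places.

x=3: ŷ = 13.5 + 2·3 = 19.5; r = 17 − 19.5 = -2.5
x=5: ŷ = 13.5 + 2·5 = 23.5; r = 24.5 − 23.5 = 1
x=7: ŷ = 13.5 + 2·7 = 27.5; r = 30.5 − 27.5 = 3
x=11: ŷ = 13.5 + 2·11 = 35.5; r = 33.5 − 35.5 = -2
x=13: ŷ = 13.5 + 2·13 = 39.5; r = 40.5 − 39.5 = 1
x=21: ŷ = 13.5 + 2·21 = 55.5; r = 54 − 55.5 = -1.5
x=25: ŷ = 13.5 + 2·25 = 63.5; r = 66.5 − 63.5 = 3
x=27: ŷ = 13.5 + 2·27 = 67.5; r = 65 − 67.5 = -2.5
x=29: ŷ = 13.5 + 2·29 = 71.5; r = 72 − 71.5 = 0.5
SSE = 6.25 + 1 + 9 + 4 + 1 + 2.25 + 9 + 6.25 + 0.25 = 39
s = √(39/7) = √5.57143 ≈ 2.36

s = 2.36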